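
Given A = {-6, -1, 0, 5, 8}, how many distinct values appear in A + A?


A + A = {a + a' : a, a' ∈ A}; |A| = 5.
General bounds: 2|A| - 1 ≤ |A + A| ≤ |A|(|A|+1)/2, i.e. 9 ≤ |A + A| ≤ 15.
Lower bound 2|A|-1 is attained iff A is an arithmetic progression.
Enumerate sums a + a' for a ≤ a' (symmetric, so this suffices):
a = -6: -6+-6=-12, -6+-1=-7, -6+0=-6, -6+5=-1, -6+8=2
a = -1: -1+-1=-2, -1+0=-1, -1+5=4, -1+8=7
a = 0: 0+0=0, 0+5=5, 0+8=8
a = 5: 5+5=10, 5+8=13
a = 8: 8+8=16
Distinct sums: {-12, -7, -6, -2, -1, 0, 2, 4, 5, 7, 8, 10, 13, 16}
|A + A| = 14

|A + A| = 14


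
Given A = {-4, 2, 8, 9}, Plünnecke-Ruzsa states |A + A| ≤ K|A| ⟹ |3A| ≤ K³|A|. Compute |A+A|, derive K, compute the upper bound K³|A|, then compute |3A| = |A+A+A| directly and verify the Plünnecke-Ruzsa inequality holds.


|A| = 4.
Step 1: Compute A + A by enumerating all 16 pairs.
A + A = {-8, -2, 4, 5, 10, 11, 16, 17, 18}, so |A + A| = 9.
Step 2: Doubling constant K = |A + A|/|A| = 9/4 = 9/4 ≈ 2.2500.
Step 3: Plünnecke-Ruzsa gives |3A| ≤ K³·|A| = (2.2500)³ · 4 ≈ 45.5625.
Step 4: Compute 3A = A + A + A directly by enumerating all triples (a,b,c) ∈ A³; |3A| = 16.
Step 5: Check 16 ≤ 45.5625? Yes ✓.

K = 9/4, Plünnecke-Ruzsa bound K³|A| ≈ 45.5625, |3A| = 16, inequality holds.


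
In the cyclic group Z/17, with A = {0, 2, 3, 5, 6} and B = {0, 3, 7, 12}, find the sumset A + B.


Work in Z/17Z: reduce every sum a + b modulo 17.
Enumerate all 20 pairs:
a = 0: 0+0=0, 0+3=3, 0+7=7, 0+12=12
a = 2: 2+0=2, 2+3=5, 2+7=9, 2+12=14
a = 3: 3+0=3, 3+3=6, 3+7=10, 3+12=15
a = 5: 5+0=5, 5+3=8, 5+7=12, 5+12=0
a = 6: 6+0=6, 6+3=9, 6+7=13, 6+12=1
Distinct residues collected: {0, 1, 2, 3, 5, 6, 7, 8, 9, 10, 12, 13, 14, 15}
|A + B| = 14 (out of 17 total residues).

A + B = {0, 1, 2, 3, 5, 6, 7, 8, 9, 10, 12, 13, 14, 15}


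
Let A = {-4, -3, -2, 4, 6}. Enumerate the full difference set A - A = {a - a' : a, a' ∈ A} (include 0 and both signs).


A - A = {a - a' : a, a' ∈ A}.
Compute a - a' for each ordered pair (a, a'):
a = -4: -4--4=0, -4--3=-1, -4--2=-2, -4-4=-8, -4-6=-10
a = -3: -3--4=1, -3--3=0, -3--2=-1, -3-4=-7, -3-6=-9
a = -2: -2--4=2, -2--3=1, -2--2=0, -2-4=-6, -2-6=-8
a = 4: 4--4=8, 4--3=7, 4--2=6, 4-4=0, 4-6=-2
a = 6: 6--4=10, 6--3=9, 6--2=8, 6-4=2, 6-6=0
Collecting distinct values (and noting 0 appears from a-a):
A - A = {-10, -9, -8, -7, -6, -2, -1, 0, 1, 2, 6, 7, 8, 9, 10}
|A - A| = 15

A - A = {-10, -9, -8, -7, -6, -2, -1, 0, 1, 2, 6, 7, 8, 9, 10}


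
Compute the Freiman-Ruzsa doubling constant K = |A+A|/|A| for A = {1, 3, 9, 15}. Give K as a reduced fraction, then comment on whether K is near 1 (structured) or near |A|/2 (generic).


|A| = 4.
Compute A + A by enumerating all 16 pairs.
A + A = {2, 4, 6, 10, 12, 16, 18, 24, 30}, so |A + A| = 9.
K = |A + A| / |A| = 9/4 (already in lowest terms) ≈ 2.2500.
Reference: AP of size 4 gives K = 7/4 ≈ 1.7500; a fully generic set of size 4 gives K ≈ 2.5000.

|A| = 4, |A + A| = 9, K = 9/4.


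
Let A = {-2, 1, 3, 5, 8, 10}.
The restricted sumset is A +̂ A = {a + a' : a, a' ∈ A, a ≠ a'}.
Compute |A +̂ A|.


Restricted sumset: A +̂ A = {a + a' : a ∈ A, a' ∈ A, a ≠ a'}.
Equivalently, take A + A and drop any sum 2a that is achievable ONLY as a + a for a ∈ A (i.e. sums representable only with equal summands).
Enumerate pairs (a, a') with a < a' (symmetric, so each unordered pair gives one sum; this covers all a ≠ a'):
  -2 + 1 = -1
  -2 + 3 = 1
  -2 + 5 = 3
  -2 + 8 = 6
  -2 + 10 = 8
  1 + 3 = 4
  1 + 5 = 6
  1 + 8 = 9
  1 + 10 = 11
  3 + 5 = 8
  3 + 8 = 11
  3 + 10 = 13
  5 + 8 = 13
  5 + 10 = 15
  8 + 10 = 18
Collected distinct sums: {-1, 1, 3, 4, 6, 8, 9, 11, 13, 15, 18}
|A +̂ A| = 11
(Reference bound: |A +̂ A| ≥ 2|A| - 3 for |A| ≥ 2, with |A| = 6 giving ≥ 9.)

|A +̂ A| = 11


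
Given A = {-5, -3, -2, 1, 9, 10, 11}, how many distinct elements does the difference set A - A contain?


A - A = {a - a' : a, a' ∈ A}; |A| = 7.
Bounds: 2|A|-1 ≤ |A - A| ≤ |A|² - |A| + 1, i.e. 13 ≤ |A - A| ≤ 43.
Note: 0 ∈ A - A always (from a - a). The set is symmetric: if d ∈ A - A then -d ∈ A - A.
Enumerate nonzero differences d = a - a' with a > a' (then include -d):
Positive differences: {1, 2, 3, 4, 6, 8, 9, 10, 11, 12, 13, 14, 15, 16}
Full difference set: {0} ∪ (positive diffs) ∪ (negative diffs).
|A - A| = 1 + 2·14 = 29 (matches direct enumeration: 29).

|A - A| = 29


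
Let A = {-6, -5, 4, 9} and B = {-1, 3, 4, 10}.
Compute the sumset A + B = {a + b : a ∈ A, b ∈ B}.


A + B = {a + b : a ∈ A, b ∈ B}.
Enumerate all |A|·|B| = 4·4 = 16 pairs (a, b) and collect distinct sums.
a = -6: -6+-1=-7, -6+3=-3, -6+4=-2, -6+10=4
a = -5: -5+-1=-6, -5+3=-2, -5+4=-1, -5+10=5
a = 4: 4+-1=3, 4+3=7, 4+4=8, 4+10=14
a = 9: 9+-1=8, 9+3=12, 9+4=13, 9+10=19
Collecting distinct sums: A + B = {-7, -6, -3, -2, -1, 3, 4, 5, 7, 8, 12, 13, 14, 19}
|A + B| = 14

A + B = {-7, -6, -3, -2, -1, 3, 4, 5, 7, 8, 12, 13, 14, 19}


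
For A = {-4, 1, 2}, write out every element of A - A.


A - A = {a - a' : a, a' ∈ A}.
Compute a - a' for each ordered pair (a, a'):
a = -4: -4--4=0, -4-1=-5, -4-2=-6
a = 1: 1--4=5, 1-1=0, 1-2=-1
a = 2: 2--4=6, 2-1=1, 2-2=0
Collecting distinct values (and noting 0 appears from a-a):
A - A = {-6, -5, -1, 0, 1, 5, 6}
|A - A| = 7

A - A = {-6, -5, -1, 0, 1, 5, 6}


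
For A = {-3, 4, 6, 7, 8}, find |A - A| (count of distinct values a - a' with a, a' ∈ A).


A - A = {a - a' : a, a' ∈ A}; |A| = 5.
Bounds: 2|A|-1 ≤ |A - A| ≤ |A|² - |A| + 1, i.e. 9 ≤ |A - A| ≤ 21.
Note: 0 ∈ A - A always (from a - a). The set is symmetric: if d ∈ A - A then -d ∈ A - A.
Enumerate nonzero differences d = a - a' with a > a' (then include -d):
Positive differences: {1, 2, 3, 4, 7, 9, 10, 11}
Full difference set: {0} ∪ (positive diffs) ∪ (negative diffs).
|A - A| = 1 + 2·8 = 17 (matches direct enumeration: 17).

|A - A| = 17


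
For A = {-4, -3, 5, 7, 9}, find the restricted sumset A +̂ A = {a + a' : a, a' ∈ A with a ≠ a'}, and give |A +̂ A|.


Restricted sumset: A +̂ A = {a + a' : a ∈ A, a' ∈ A, a ≠ a'}.
Equivalently, take A + A and drop any sum 2a that is achievable ONLY as a + a for a ∈ A (i.e. sums representable only with equal summands).
Enumerate pairs (a, a') with a < a' (symmetric, so each unordered pair gives one sum; this covers all a ≠ a'):
  -4 + -3 = -7
  -4 + 5 = 1
  -4 + 7 = 3
  -4 + 9 = 5
  -3 + 5 = 2
  -3 + 7 = 4
  -3 + 9 = 6
  5 + 7 = 12
  5 + 9 = 14
  7 + 9 = 16
Collected distinct sums: {-7, 1, 2, 3, 4, 5, 6, 12, 14, 16}
|A +̂ A| = 10
(Reference bound: |A +̂ A| ≥ 2|A| - 3 for |A| ≥ 2, with |A| = 5 giving ≥ 7.)

|A +̂ A| = 10


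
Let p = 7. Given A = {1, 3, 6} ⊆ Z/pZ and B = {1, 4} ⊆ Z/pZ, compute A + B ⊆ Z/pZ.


Work in Z/7Z: reduce every sum a + b modulo 7.
Enumerate all 6 pairs:
a = 1: 1+1=2, 1+4=5
a = 3: 3+1=4, 3+4=0
a = 6: 6+1=0, 6+4=3
Distinct residues collected: {0, 2, 3, 4, 5}
|A + B| = 5 (out of 7 total residues).

A + B = {0, 2, 3, 4, 5}


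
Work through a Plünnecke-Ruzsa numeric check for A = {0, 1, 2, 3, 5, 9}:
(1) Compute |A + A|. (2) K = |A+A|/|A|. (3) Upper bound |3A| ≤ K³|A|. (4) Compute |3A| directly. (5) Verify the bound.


|A| = 6.
Step 1: Compute A + A by enumerating all 36 pairs.
A + A = {0, 1, 2, 3, 4, 5, 6, 7, 8, 9, 10, 11, 12, 14, 18}, so |A + A| = 15.
Step 2: Doubling constant K = |A + A|/|A| = 15/6 = 15/6 ≈ 2.5000.
Step 3: Plünnecke-Ruzsa gives |3A| ≤ K³·|A| = (2.5000)³ · 6 ≈ 93.7500.
Step 4: Compute 3A = A + A + A directly by enumerating all triples (a,b,c) ∈ A³; |3A| = 24.
Step 5: Check 24 ≤ 93.7500? Yes ✓.

K = 15/6, Plünnecke-Ruzsa bound K³|A| ≈ 93.7500, |3A| = 24, inequality holds.


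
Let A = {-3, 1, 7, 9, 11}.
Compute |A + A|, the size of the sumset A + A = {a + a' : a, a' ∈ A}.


A + A = {a + a' : a, a' ∈ A}; |A| = 5.
General bounds: 2|A| - 1 ≤ |A + A| ≤ |A|(|A|+1)/2, i.e. 9 ≤ |A + A| ≤ 15.
Lower bound 2|A|-1 is attained iff A is an arithmetic progression.
Enumerate sums a + a' for a ≤ a' (symmetric, so this suffices):
a = -3: -3+-3=-6, -3+1=-2, -3+7=4, -3+9=6, -3+11=8
a = 1: 1+1=2, 1+7=8, 1+9=10, 1+11=12
a = 7: 7+7=14, 7+9=16, 7+11=18
a = 9: 9+9=18, 9+11=20
a = 11: 11+11=22
Distinct sums: {-6, -2, 2, 4, 6, 8, 10, 12, 14, 16, 18, 20, 22}
|A + A| = 13

|A + A| = 13


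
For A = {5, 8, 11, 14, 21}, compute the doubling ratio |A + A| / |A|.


|A| = 5.
Compute A + A by enumerating all 25 pairs.
A + A = {10, 13, 16, 19, 22, 25, 26, 28, 29, 32, 35, 42}, so |A + A| = 12.
K = |A + A| / |A| = 12/5 (already in lowest terms) ≈ 2.4000.
Reference: AP of size 5 gives K = 9/5 ≈ 1.8000; a fully generic set of size 5 gives K ≈ 3.0000.

|A| = 5, |A + A| = 12, K = 12/5.


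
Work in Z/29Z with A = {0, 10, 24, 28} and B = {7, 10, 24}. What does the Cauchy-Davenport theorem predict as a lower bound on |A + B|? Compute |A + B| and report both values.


Cauchy-Davenport: |A + B| ≥ min(p, |A| + |B| - 1) for A, B nonempty in Z/pZ.
|A| = 4, |B| = 3, p = 29.
CD lower bound = min(29, 4 + 3 - 1) = min(29, 6) = 6.
Compute A + B mod 29 directly:
a = 0: 0+7=7, 0+10=10, 0+24=24
a = 10: 10+7=17, 10+10=20, 10+24=5
a = 24: 24+7=2, 24+10=5, 24+24=19
a = 28: 28+7=6, 28+10=9, 28+24=23
A + B = {2, 5, 6, 7, 9, 10, 17, 19, 20, 23, 24}, so |A + B| = 11.
Verify: 11 ≥ 6? Yes ✓.

CD lower bound = 6, actual |A + B| = 11.


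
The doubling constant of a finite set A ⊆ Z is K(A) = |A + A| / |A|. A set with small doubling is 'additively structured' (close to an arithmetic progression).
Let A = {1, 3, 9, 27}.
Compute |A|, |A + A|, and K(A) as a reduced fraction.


|A| = 4.
Compute A + A by enumerating all 16 pairs.
A + A = {2, 4, 6, 10, 12, 18, 28, 30, 36, 54}, so |A + A| = 10.
K = |A + A| / |A| = 10/4 = 5/2 ≈ 2.5000.
Reference: AP of size 4 gives K = 7/4 ≈ 1.7500; a fully generic set of size 4 gives K ≈ 2.5000.

|A| = 4, |A + A| = 10, K = 10/4 = 5/2.


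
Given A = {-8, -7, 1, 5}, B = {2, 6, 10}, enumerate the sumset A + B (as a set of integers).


A + B = {a + b : a ∈ A, b ∈ B}.
Enumerate all |A|·|B| = 4·3 = 12 pairs (a, b) and collect distinct sums.
a = -8: -8+2=-6, -8+6=-2, -8+10=2
a = -7: -7+2=-5, -7+6=-1, -7+10=3
a = 1: 1+2=3, 1+6=7, 1+10=11
a = 5: 5+2=7, 5+6=11, 5+10=15
Collecting distinct sums: A + B = {-6, -5, -2, -1, 2, 3, 7, 11, 15}
|A + B| = 9

A + B = {-6, -5, -2, -1, 2, 3, 7, 11, 15}


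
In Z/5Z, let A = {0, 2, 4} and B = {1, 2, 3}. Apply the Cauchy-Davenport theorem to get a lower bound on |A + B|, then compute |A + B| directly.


Cauchy-Davenport: |A + B| ≥ min(p, |A| + |B| - 1) for A, B nonempty in Z/pZ.
|A| = 3, |B| = 3, p = 5.
CD lower bound = min(5, 3 + 3 - 1) = min(5, 5) = 5.
Compute A + B mod 5 directly:
a = 0: 0+1=1, 0+2=2, 0+3=3
a = 2: 2+1=3, 2+2=4, 2+3=0
a = 4: 4+1=0, 4+2=1, 4+3=2
A + B = {0, 1, 2, 3, 4}, so |A + B| = 5.
Verify: 5 ≥ 5? Yes ✓.

CD lower bound = 5, actual |A + B| = 5.


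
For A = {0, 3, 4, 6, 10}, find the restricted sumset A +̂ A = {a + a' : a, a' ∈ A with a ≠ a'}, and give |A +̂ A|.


Restricted sumset: A +̂ A = {a + a' : a ∈ A, a' ∈ A, a ≠ a'}.
Equivalently, take A + A and drop any sum 2a that is achievable ONLY as a + a for a ∈ A (i.e. sums representable only with equal summands).
Enumerate pairs (a, a') with a < a' (symmetric, so each unordered pair gives one sum; this covers all a ≠ a'):
  0 + 3 = 3
  0 + 4 = 4
  0 + 6 = 6
  0 + 10 = 10
  3 + 4 = 7
  3 + 6 = 9
  3 + 10 = 13
  4 + 6 = 10
  4 + 10 = 14
  6 + 10 = 16
Collected distinct sums: {3, 4, 6, 7, 9, 10, 13, 14, 16}
|A +̂ A| = 9
(Reference bound: |A +̂ A| ≥ 2|A| - 3 for |A| ≥ 2, with |A| = 5 giving ≥ 7.)

|A +̂ A| = 9


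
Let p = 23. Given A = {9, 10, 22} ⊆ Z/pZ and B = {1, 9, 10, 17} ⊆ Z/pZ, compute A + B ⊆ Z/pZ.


Work in Z/23Z: reduce every sum a + b modulo 23.
Enumerate all 12 pairs:
a = 9: 9+1=10, 9+9=18, 9+10=19, 9+17=3
a = 10: 10+1=11, 10+9=19, 10+10=20, 10+17=4
a = 22: 22+1=0, 22+9=8, 22+10=9, 22+17=16
Distinct residues collected: {0, 3, 4, 8, 9, 10, 11, 16, 18, 19, 20}
|A + B| = 11 (out of 23 total residues).

A + B = {0, 3, 4, 8, 9, 10, 11, 16, 18, 19, 20}


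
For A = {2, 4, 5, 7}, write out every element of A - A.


A - A = {a - a' : a, a' ∈ A}.
Compute a - a' for each ordered pair (a, a'):
a = 2: 2-2=0, 2-4=-2, 2-5=-3, 2-7=-5
a = 4: 4-2=2, 4-4=0, 4-5=-1, 4-7=-3
a = 5: 5-2=3, 5-4=1, 5-5=0, 5-7=-2
a = 7: 7-2=5, 7-4=3, 7-5=2, 7-7=0
Collecting distinct values (and noting 0 appears from a-a):
A - A = {-5, -3, -2, -1, 0, 1, 2, 3, 5}
|A - A| = 9

A - A = {-5, -3, -2, -1, 0, 1, 2, 3, 5}


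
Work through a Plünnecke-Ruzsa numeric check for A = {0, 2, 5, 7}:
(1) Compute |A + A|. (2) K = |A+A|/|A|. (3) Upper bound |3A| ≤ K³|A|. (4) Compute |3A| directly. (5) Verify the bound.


|A| = 4.
Step 1: Compute A + A by enumerating all 16 pairs.
A + A = {0, 2, 4, 5, 7, 9, 10, 12, 14}, so |A + A| = 9.
Step 2: Doubling constant K = |A + A|/|A| = 9/4 = 9/4 ≈ 2.2500.
Step 3: Plünnecke-Ruzsa gives |3A| ≤ K³·|A| = (2.2500)³ · 4 ≈ 45.5625.
Step 4: Compute 3A = A + A + A directly by enumerating all triples (a,b,c) ∈ A³; |3A| = 16.
Step 5: Check 16 ≤ 45.5625? Yes ✓.

K = 9/4, Plünnecke-Ruzsa bound K³|A| ≈ 45.5625, |3A| = 16, inequality holds.


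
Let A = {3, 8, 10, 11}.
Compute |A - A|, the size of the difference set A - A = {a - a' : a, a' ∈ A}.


A - A = {a - a' : a, a' ∈ A}; |A| = 4.
Bounds: 2|A|-1 ≤ |A - A| ≤ |A|² - |A| + 1, i.e. 7 ≤ |A - A| ≤ 13.
Note: 0 ∈ A - A always (from a - a). The set is symmetric: if d ∈ A - A then -d ∈ A - A.
Enumerate nonzero differences d = a - a' with a > a' (then include -d):
Positive differences: {1, 2, 3, 5, 7, 8}
Full difference set: {0} ∪ (positive diffs) ∪ (negative diffs).
|A - A| = 1 + 2·6 = 13 (matches direct enumeration: 13).

|A - A| = 13


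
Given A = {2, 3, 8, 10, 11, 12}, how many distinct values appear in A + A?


A + A = {a + a' : a, a' ∈ A}; |A| = 6.
General bounds: 2|A| - 1 ≤ |A + A| ≤ |A|(|A|+1)/2, i.e. 11 ≤ |A + A| ≤ 21.
Lower bound 2|A|-1 is attained iff A is an arithmetic progression.
Enumerate sums a + a' for a ≤ a' (symmetric, so this suffices):
a = 2: 2+2=4, 2+3=5, 2+8=10, 2+10=12, 2+11=13, 2+12=14
a = 3: 3+3=6, 3+8=11, 3+10=13, 3+11=14, 3+12=15
a = 8: 8+8=16, 8+10=18, 8+11=19, 8+12=20
a = 10: 10+10=20, 10+11=21, 10+12=22
a = 11: 11+11=22, 11+12=23
a = 12: 12+12=24
Distinct sums: {4, 5, 6, 10, 11, 12, 13, 14, 15, 16, 18, 19, 20, 21, 22, 23, 24}
|A + A| = 17

|A + A| = 17


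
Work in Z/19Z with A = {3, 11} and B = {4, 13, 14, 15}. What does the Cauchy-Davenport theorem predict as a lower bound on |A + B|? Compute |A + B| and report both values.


Cauchy-Davenport: |A + B| ≥ min(p, |A| + |B| - 1) for A, B nonempty in Z/pZ.
|A| = 2, |B| = 4, p = 19.
CD lower bound = min(19, 2 + 4 - 1) = min(19, 5) = 5.
Compute A + B mod 19 directly:
a = 3: 3+4=7, 3+13=16, 3+14=17, 3+15=18
a = 11: 11+4=15, 11+13=5, 11+14=6, 11+15=7
A + B = {5, 6, 7, 15, 16, 17, 18}, so |A + B| = 7.
Verify: 7 ≥ 5? Yes ✓.

CD lower bound = 5, actual |A + B| = 7.


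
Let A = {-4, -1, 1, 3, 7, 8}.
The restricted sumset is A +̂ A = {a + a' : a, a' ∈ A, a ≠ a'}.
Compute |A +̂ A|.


Restricted sumset: A +̂ A = {a + a' : a ∈ A, a' ∈ A, a ≠ a'}.
Equivalently, take A + A and drop any sum 2a that is achievable ONLY as a + a for a ∈ A (i.e. sums representable only with equal summands).
Enumerate pairs (a, a') with a < a' (symmetric, so each unordered pair gives one sum; this covers all a ≠ a'):
  -4 + -1 = -5
  -4 + 1 = -3
  -4 + 3 = -1
  -4 + 7 = 3
  -4 + 8 = 4
  -1 + 1 = 0
  -1 + 3 = 2
  -1 + 7 = 6
  -1 + 8 = 7
  1 + 3 = 4
  1 + 7 = 8
  1 + 8 = 9
  3 + 7 = 10
  3 + 8 = 11
  7 + 8 = 15
Collected distinct sums: {-5, -3, -1, 0, 2, 3, 4, 6, 7, 8, 9, 10, 11, 15}
|A +̂ A| = 14
(Reference bound: |A +̂ A| ≥ 2|A| - 3 for |A| ≥ 2, with |A| = 6 giving ≥ 9.)

|A +̂ A| = 14


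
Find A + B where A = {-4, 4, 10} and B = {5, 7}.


A + B = {a + b : a ∈ A, b ∈ B}.
Enumerate all |A|·|B| = 3·2 = 6 pairs (a, b) and collect distinct sums.
a = -4: -4+5=1, -4+7=3
a = 4: 4+5=9, 4+7=11
a = 10: 10+5=15, 10+7=17
Collecting distinct sums: A + B = {1, 3, 9, 11, 15, 17}
|A + B| = 6

A + B = {1, 3, 9, 11, 15, 17}


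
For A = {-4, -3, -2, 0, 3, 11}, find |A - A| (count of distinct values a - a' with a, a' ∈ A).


A - A = {a - a' : a, a' ∈ A}; |A| = 6.
Bounds: 2|A|-1 ≤ |A - A| ≤ |A|² - |A| + 1, i.e. 11 ≤ |A - A| ≤ 31.
Note: 0 ∈ A - A always (from a - a). The set is symmetric: if d ∈ A - A then -d ∈ A - A.
Enumerate nonzero differences d = a - a' with a > a' (then include -d):
Positive differences: {1, 2, 3, 4, 5, 6, 7, 8, 11, 13, 14, 15}
Full difference set: {0} ∪ (positive diffs) ∪ (negative diffs).
|A - A| = 1 + 2·12 = 25 (matches direct enumeration: 25).

|A - A| = 25


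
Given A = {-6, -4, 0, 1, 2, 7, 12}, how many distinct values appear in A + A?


A + A = {a + a' : a, a' ∈ A}; |A| = 7.
General bounds: 2|A| - 1 ≤ |A + A| ≤ |A|(|A|+1)/2, i.e. 13 ≤ |A + A| ≤ 28.
Lower bound 2|A|-1 is attained iff A is an arithmetic progression.
Enumerate sums a + a' for a ≤ a' (symmetric, so this suffices):
a = -6: -6+-6=-12, -6+-4=-10, -6+0=-6, -6+1=-5, -6+2=-4, -6+7=1, -6+12=6
a = -4: -4+-4=-8, -4+0=-4, -4+1=-3, -4+2=-2, -4+7=3, -4+12=8
a = 0: 0+0=0, 0+1=1, 0+2=2, 0+7=7, 0+12=12
a = 1: 1+1=2, 1+2=3, 1+7=8, 1+12=13
a = 2: 2+2=4, 2+7=9, 2+12=14
a = 7: 7+7=14, 7+12=19
a = 12: 12+12=24
Distinct sums: {-12, -10, -8, -6, -5, -4, -3, -2, 0, 1, 2, 3, 4, 6, 7, 8, 9, 12, 13, 14, 19, 24}
|A + A| = 22

|A + A| = 22


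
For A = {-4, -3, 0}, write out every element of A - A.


A - A = {a - a' : a, a' ∈ A}.
Compute a - a' for each ordered pair (a, a'):
a = -4: -4--4=0, -4--3=-1, -4-0=-4
a = -3: -3--4=1, -3--3=0, -3-0=-3
a = 0: 0--4=4, 0--3=3, 0-0=0
Collecting distinct values (and noting 0 appears from a-a):
A - A = {-4, -3, -1, 0, 1, 3, 4}
|A - A| = 7

A - A = {-4, -3, -1, 0, 1, 3, 4}


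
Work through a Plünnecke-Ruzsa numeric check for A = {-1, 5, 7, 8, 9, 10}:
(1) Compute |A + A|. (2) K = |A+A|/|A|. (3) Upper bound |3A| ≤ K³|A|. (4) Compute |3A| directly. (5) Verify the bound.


|A| = 6.
Step 1: Compute A + A by enumerating all 36 pairs.
A + A = {-2, 4, 6, 7, 8, 9, 10, 12, 13, 14, 15, 16, 17, 18, 19, 20}, so |A + A| = 16.
Step 2: Doubling constant K = |A + A|/|A| = 16/6 = 16/6 ≈ 2.6667.
Step 3: Plünnecke-Ruzsa gives |3A| ≤ K³·|A| = (2.6667)³ · 6 ≈ 113.7778.
Step 4: Compute 3A = A + A + A directly by enumerating all triples (a,b,c) ∈ A³; |3A| = 27.
Step 5: Check 27 ≤ 113.7778? Yes ✓.

K = 16/6, Plünnecke-Ruzsa bound K³|A| ≈ 113.7778, |3A| = 27, inequality holds.


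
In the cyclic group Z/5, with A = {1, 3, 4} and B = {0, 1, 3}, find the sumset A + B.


Work in Z/5Z: reduce every sum a + b modulo 5.
Enumerate all 9 pairs:
a = 1: 1+0=1, 1+1=2, 1+3=4
a = 3: 3+0=3, 3+1=4, 3+3=1
a = 4: 4+0=4, 4+1=0, 4+3=2
Distinct residues collected: {0, 1, 2, 3, 4}
|A + B| = 5 (out of 5 total residues).

A + B = {0, 1, 2, 3, 4}


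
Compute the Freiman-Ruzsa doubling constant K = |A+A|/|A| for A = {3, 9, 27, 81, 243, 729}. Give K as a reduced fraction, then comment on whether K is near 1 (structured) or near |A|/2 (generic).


|A| = 6.
Compute A + A by enumerating all 36 pairs.
A + A = {6, 12, 18, 30, 36, 54, 84, 90, 108, 162, 246, 252, 270, 324, 486, 732, 738, 756, 810, 972, 1458}, so |A + A| = 21.
K = |A + A| / |A| = 21/6 = 7/2 ≈ 3.5000.
Reference: AP of size 6 gives K = 11/6 ≈ 1.8333; a fully generic set of size 6 gives K ≈ 3.5000.

|A| = 6, |A + A| = 21, K = 21/6 = 7/2.


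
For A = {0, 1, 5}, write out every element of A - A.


A - A = {a - a' : a, a' ∈ A}.
Compute a - a' for each ordered pair (a, a'):
a = 0: 0-0=0, 0-1=-1, 0-5=-5
a = 1: 1-0=1, 1-1=0, 1-5=-4
a = 5: 5-0=5, 5-1=4, 5-5=0
Collecting distinct values (and noting 0 appears from a-a):
A - A = {-5, -4, -1, 0, 1, 4, 5}
|A - A| = 7

A - A = {-5, -4, -1, 0, 1, 4, 5}


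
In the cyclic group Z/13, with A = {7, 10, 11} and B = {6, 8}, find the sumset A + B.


Work in Z/13Z: reduce every sum a + b modulo 13.
Enumerate all 6 pairs:
a = 7: 7+6=0, 7+8=2
a = 10: 10+6=3, 10+8=5
a = 11: 11+6=4, 11+8=6
Distinct residues collected: {0, 2, 3, 4, 5, 6}
|A + B| = 6 (out of 13 total residues).

A + B = {0, 2, 3, 4, 5, 6}


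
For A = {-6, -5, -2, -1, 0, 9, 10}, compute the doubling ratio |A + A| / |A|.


|A| = 7.
Compute A + A by enumerating all 49 pairs.
A + A = {-12, -11, -10, -8, -7, -6, -5, -4, -3, -2, -1, 0, 3, 4, 5, 7, 8, 9, 10, 18, 19, 20}, so |A + A| = 22.
K = |A + A| / |A| = 22/7 (already in lowest terms) ≈ 3.1429.
Reference: AP of size 7 gives K = 13/7 ≈ 1.8571; a fully generic set of size 7 gives K ≈ 4.0000.

|A| = 7, |A + A| = 22, K = 22/7.


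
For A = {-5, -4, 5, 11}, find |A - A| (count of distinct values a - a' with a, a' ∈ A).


A - A = {a - a' : a, a' ∈ A}; |A| = 4.
Bounds: 2|A|-1 ≤ |A - A| ≤ |A|² - |A| + 1, i.e. 7 ≤ |A - A| ≤ 13.
Note: 0 ∈ A - A always (from a - a). The set is symmetric: if d ∈ A - A then -d ∈ A - A.
Enumerate nonzero differences d = a - a' with a > a' (then include -d):
Positive differences: {1, 6, 9, 10, 15, 16}
Full difference set: {0} ∪ (positive diffs) ∪ (negative diffs).
|A - A| = 1 + 2·6 = 13 (matches direct enumeration: 13).

|A - A| = 13


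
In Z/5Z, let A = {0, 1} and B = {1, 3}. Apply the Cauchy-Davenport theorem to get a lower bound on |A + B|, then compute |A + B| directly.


Cauchy-Davenport: |A + B| ≥ min(p, |A| + |B| - 1) for A, B nonempty in Z/pZ.
|A| = 2, |B| = 2, p = 5.
CD lower bound = min(5, 2 + 2 - 1) = min(5, 3) = 3.
Compute A + B mod 5 directly:
a = 0: 0+1=1, 0+3=3
a = 1: 1+1=2, 1+3=4
A + B = {1, 2, 3, 4}, so |A + B| = 4.
Verify: 4 ≥ 3? Yes ✓.

CD lower bound = 3, actual |A + B| = 4.


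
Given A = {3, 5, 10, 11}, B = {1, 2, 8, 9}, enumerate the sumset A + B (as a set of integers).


A + B = {a + b : a ∈ A, b ∈ B}.
Enumerate all |A|·|B| = 4·4 = 16 pairs (a, b) and collect distinct sums.
a = 3: 3+1=4, 3+2=5, 3+8=11, 3+9=12
a = 5: 5+1=6, 5+2=7, 5+8=13, 5+9=14
a = 10: 10+1=11, 10+2=12, 10+8=18, 10+9=19
a = 11: 11+1=12, 11+2=13, 11+8=19, 11+9=20
Collecting distinct sums: A + B = {4, 5, 6, 7, 11, 12, 13, 14, 18, 19, 20}
|A + B| = 11

A + B = {4, 5, 6, 7, 11, 12, 13, 14, 18, 19, 20}


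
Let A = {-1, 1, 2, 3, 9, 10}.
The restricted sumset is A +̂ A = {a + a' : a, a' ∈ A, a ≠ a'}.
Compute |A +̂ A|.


Restricted sumset: A +̂ A = {a + a' : a ∈ A, a' ∈ A, a ≠ a'}.
Equivalently, take A + A and drop any sum 2a that is achievable ONLY as a + a for a ∈ A (i.e. sums representable only with equal summands).
Enumerate pairs (a, a') with a < a' (symmetric, so each unordered pair gives one sum; this covers all a ≠ a'):
  -1 + 1 = 0
  -1 + 2 = 1
  -1 + 3 = 2
  -1 + 9 = 8
  -1 + 10 = 9
  1 + 2 = 3
  1 + 3 = 4
  1 + 9 = 10
  1 + 10 = 11
  2 + 3 = 5
  2 + 9 = 11
  2 + 10 = 12
  3 + 9 = 12
  3 + 10 = 13
  9 + 10 = 19
Collected distinct sums: {0, 1, 2, 3, 4, 5, 8, 9, 10, 11, 12, 13, 19}
|A +̂ A| = 13
(Reference bound: |A +̂ A| ≥ 2|A| - 3 for |A| ≥ 2, with |A| = 6 giving ≥ 9.)

|A +̂ A| = 13


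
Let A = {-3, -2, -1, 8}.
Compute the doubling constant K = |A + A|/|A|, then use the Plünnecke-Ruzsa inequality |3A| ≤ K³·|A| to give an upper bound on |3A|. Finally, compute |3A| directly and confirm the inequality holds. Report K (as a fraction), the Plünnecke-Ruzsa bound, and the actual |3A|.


|A| = 4.
Step 1: Compute A + A by enumerating all 16 pairs.
A + A = {-6, -5, -4, -3, -2, 5, 6, 7, 16}, so |A + A| = 9.
Step 2: Doubling constant K = |A + A|/|A| = 9/4 = 9/4 ≈ 2.2500.
Step 3: Plünnecke-Ruzsa gives |3A| ≤ K³·|A| = (2.2500)³ · 4 ≈ 45.5625.
Step 4: Compute 3A = A + A + A directly by enumerating all triples (a,b,c) ∈ A³; |3A| = 16.
Step 5: Check 16 ≤ 45.5625? Yes ✓.

K = 9/4, Plünnecke-Ruzsa bound K³|A| ≈ 45.5625, |3A| = 16, inequality holds.


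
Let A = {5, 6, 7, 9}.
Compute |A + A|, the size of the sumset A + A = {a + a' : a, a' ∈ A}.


A + A = {a + a' : a, a' ∈ A}; |A| = 4.
General bounds: 2|A| - 1 ≤ |A + A| ≤ |A|(|A|+1)/2, i.e. 7 ≤ |A + A| ≤ 10.
Lower bound 2|A|-1 is attained iff A is an arithmetic progression.
Enumerate sums a + a' for a ≤ a' (symmetric, so this suffices):
a = 5: 5+5=10, 5+6=11, 5+7=12, 5+9=14
a = 6: 6+6=12, 6+7=13, 6+9=15
a = 7: 7+7=14, 7+9=16
a = 9: 9+9=18
Distinct sums: {10, 11, 12, 13, 14, 15, 16, 18}
|A + A| = 8

|A + A| = 8


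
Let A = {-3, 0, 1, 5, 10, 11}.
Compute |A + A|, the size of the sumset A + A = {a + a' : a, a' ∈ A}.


A + A = {a + a' : a, a' ∈ A}; |A| = 6.
General bounds: 2|A| - 1 ≤ |A + A| ≤ |A|(|A|+1)/2, i.e. 11 ≤ |A + A| ≤ 21.
Lower bound 2|A|-1 is attained iff A is an arithmetic progression.
Enumerate sums a + a' for a ≤ a' (symmetric, so this suffices):
a = -3: -3+-3=-6, -3+0=-3, -3+1=-2, -3+5=2, -3+10=7, -3+11=8
a = 0: 0+0=0, 0+1=1, 0+5=5, 0+10=10, 0+11=11
a = 1: 1+1=2, 1+5=6, 1+10=11, 1+11=12
a = 5: 5+5=10, 5+10=15, 5+11=16
a = 10: 10+10=20, 10+11=21
a = 11: 11+11=22
Distinct sums: {-6, -3, -2, 0, 1, 2, 5, 6, 7, 8, 10, 11, 12, 15, 16, 20, 21, 22}
|A + A| = 18

|A + A| = 18


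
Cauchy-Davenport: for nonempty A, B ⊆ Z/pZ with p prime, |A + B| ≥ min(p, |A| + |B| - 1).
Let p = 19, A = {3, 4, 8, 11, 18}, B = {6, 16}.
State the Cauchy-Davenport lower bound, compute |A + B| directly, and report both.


Cauchy-Davenport: |A + B| ≥ min(p, |A| + |B| - 1) for A, B nonempty in Z/pZ.
|A| = 5, |B| = 2, p = 19.
CD lower bound = min(19, 5 + 2 - 1) = min(19, 6) = 6.
Compute A + B mod 19 directly:
a = 3: 3+6=9, 3+16=0
a = 4: 4+6=10, 4+16=1
a = 8: 8+6=14, 8+16=5
a = 11: 11+6=17, 11+16=8
a = 18: 18+6=5, 18+16=15
A + B = {0, 1, 5, 8, 9, 10, 14, 15, 17}, so |A + B| = 9.
Verify: 9 ≥ 6? Yes ✓.

CD lower bound = 6, actual |A + B| = 9.


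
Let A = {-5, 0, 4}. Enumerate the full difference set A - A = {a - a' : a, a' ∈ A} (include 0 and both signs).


A - A = {a - a' : a, a' ∈ A}.
Compute a - a' for each ordered pair (a, a'):
a = -5: -5--5=0, -5-0=-5, -5-4=-9
a = 0: 0--5=5, 0-0=0, 0-4=-4
a = 4: 4--5=9, 4-0=4, 4-4=0
Collecting distinct values (and noting 0 appears from a-a):
A - A = {-9, -5, -4, 0, 4, 5, 9}
|A - A| = 7

A - A = {-9, -5, -4, 0, 4, 5, 9}


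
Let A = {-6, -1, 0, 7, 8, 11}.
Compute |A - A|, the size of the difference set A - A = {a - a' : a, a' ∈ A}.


A - A = {a - a' : a, a' ∈ A}; |A| = 6.
Bounds: 2|A|-1 ≤ |A - A| ≤ |A|² - |A| + 1, i.e. 11 ≤ |A - A| ≤ 31.
Note: 0 ∈ A - A always (from a - a). The set is symmetric: if d ∈ A - A then -d ∈ A - A.
Enumerate nonzero differences d = a - a' with a > a' (then include -d):
Positive differences: {1, 3, 4, 5, 6, 7, 8, 9, 11, 12, 13, 14, 17}
Full difference set: {0} ∪ (positive diffs) ∪ (negative diffs).
|A - A| = 1 + 2·13 = 27 (matches direct enumeration: 27).

|A - A| = 27


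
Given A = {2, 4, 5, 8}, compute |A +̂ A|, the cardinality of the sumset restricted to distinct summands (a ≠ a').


Restricted sumset: A +̂ A = {a + a' : a ∈ A, a' ∈ A, a ≠ a'}.
Equivalently, take A + A and drop any sum 2a that is achievable ONLY as a + a for a ∈ A (i.e. sums representable only with equal summands).
Enumerate pairs (a, a') with a < a' (symmetric, so each unordered pair gives one sum; this covers all a ≠ a'):
  2 + 4 = 6
  2 + 5 = 7
  2 + 8 = 10
  4 + 5 = 9
  4 + 8 = 12
  5 + 8 = 13
Collected distinct sums: {6, 7, 9, 10, 12, 13}
|A +̂ A| = 6
(Reference bound: |A +̂ A| ≥ 2|A| - 3 for |A| ≥ 2, with |A| = 4 giving ≥ 5.)

|A +̂ A| = 6


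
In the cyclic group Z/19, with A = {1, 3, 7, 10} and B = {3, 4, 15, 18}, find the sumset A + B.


Work in Z/19Z: reduce every sum a + b modulo 19.
Enumerate all 16 pairs:
a = 1: 1+3=4, 1+4=5, 1+15=16, 1+18=0
a = 3: 3+3=6, 3+4=7, 3+15=18, 3+18=2
a = 7: 7+3=10, 7+4=11, 7+15=3, 7+18=6
a = 10: 10+3=13, 10+4=14, 10+15=6, 10+18=9
Distinct residues collected: {0, 2, 3, 4, 5, 6, 7, 9, 10, 11, 13, 14, 16, 18}
|A + B| = 14 (out of 19 total residues).

A + B = {0, 2, 3, 4, 5, 6, 7, 9, 10, 11, 13, 14, 16, 18}


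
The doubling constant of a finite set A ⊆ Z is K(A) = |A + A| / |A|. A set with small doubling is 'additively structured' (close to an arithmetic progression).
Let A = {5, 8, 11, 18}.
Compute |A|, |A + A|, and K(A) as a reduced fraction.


|A| = 4.
Compute A + A by enumerating all 16 pairs.
A + A = {10, 13, 16, 19, 22, 23, 26, 29, 36}, so |A + A| = 9.
K = |A + A| / |A| = 9/4 (already in lowest terms) ≈ 2.2500.
Reference: AP of size 4 gives K = 7/4 ≈ 1.7500; a fully generic set of size 4 gives K ≈ 2.5000.

|A| = 4, |A + A| = 9, K = 9/4.


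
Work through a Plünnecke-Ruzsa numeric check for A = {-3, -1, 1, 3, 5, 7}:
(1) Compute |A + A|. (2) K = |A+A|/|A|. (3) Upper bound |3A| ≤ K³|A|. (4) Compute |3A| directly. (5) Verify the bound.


|A| = 6.
Step 1: Compute A + A by enumerating all 36 pairs.
A + A = {-6, -4, -2, 0, 2, 4, 6, 8, 10, 12, 14}, so |A + A| = 11.
Step 2: Doubling constant K = |A + A|/|A| = 11/6 = 11/6 ≈ 1.8333.
Step 3: Plünnecke-Ruzsa gives |3A| ≤ K³·|A| = (1.8333)³ · 6 ≈ 36.9722.
Step 4: Compute 3A = A + A + A directly by enumerating all triples (a,b,c) ∈ A³; |3A| = 16.
Step 5: Check 16 ≤ 36.9722? Yes ✓.

K = 11/6, Plünnecke-Ruzsa bound K³|A| ≈ 36.9722, |3A| = 16, inequality holds.


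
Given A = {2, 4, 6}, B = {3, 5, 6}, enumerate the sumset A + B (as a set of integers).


A + B = {a + b : a ∈ A, b ∈ B}.
Enumerate all |A|·|B| = 3·3 = 9 pairs (a, b) and collect distinct sums.
a = 2: 2+3=5, 2+5=7, 2+6=8
a = 4: 4+3=7, 4+5=9, 4+6=10
a = 6: 6+3=9, 6+5=11, 6+6=12
Collecting distinct sums: A + B = {5, 7, 8, 9, 10, 11, 12}
|A + B| = 7

A + B = {5, 7, 8, 9, 10, 11, 12}


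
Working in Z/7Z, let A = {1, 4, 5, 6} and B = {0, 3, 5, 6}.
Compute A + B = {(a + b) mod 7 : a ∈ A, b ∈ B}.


Work in Z/7Z: reduce every sum a + b modulo 7.
Enumerate all 16 pairs:
a = 1: 1+0=1, 1+3=4, 1+5=6, 1+6=0
a = 4: 4+0=4, 4+3=0, 4+5=2, 4+6=3
a = 5: 5+0=5, 5+3=1, 5+5=3, 5+6=4
a = 6: 6+0=6, 6+3=2, 6+5=4, 6+6=5
Distinct residues collected: {0, 1, 2, 3, 4, 5, 6}
|A + B| = 7 (out of 7 total residues).

A + B = {0, 1, 2, 3, 4, 5, 6}


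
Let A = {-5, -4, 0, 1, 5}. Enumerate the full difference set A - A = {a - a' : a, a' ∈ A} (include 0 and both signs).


A - A = {a - a' : a, a' ∈ A}.
Compute a - a' for each ordered pair (a, a'):
a = -5: -5--5=0, -5--4=-1, -5-0=-5, -5-1=-6, -5-5=-10
a = -4: -4--5=1, -4--4=0, -4-0=-4, -4-1=-5, -4-5=-9
a = 0: 0--5=5, 0--4=4, 0-0=0, 0-1=-1, 0-5=-5
a = 1: 1--5=6, 1--4=5, 1-0=1, 1-1=0, 1-5=-4
a = 5: 5--5=10, 5--4=9, 5-0=5, 5-1=4, 5-5=0
Collecting distinct values (and noting 0 appears from a-a):
A - A = {-10, -9, -6, -5, -4, -1, 0, 1, 4, 5, 6, 9, 10}
|A - A| = 13

A - A = {-10, -9, -6, -5, -4, -1, 0, 1, 4, 5, 6, 9, 10}


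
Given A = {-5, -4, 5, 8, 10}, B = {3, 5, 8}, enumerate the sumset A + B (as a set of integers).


A + B = {a + b : a ∈ A, b ∈ B}.
Enumerate all |A|·|B| = 5·3 = 15 pairs (a, b) and collect distinct sums.
a = -5: -5+3=-2, -5+5=0, -5+8=3
a = -4: -4+3=-1, -4+5=1, -4+8=4
a = 5: 5+3=8, 5+5=10, 5+8=13
a = 8: 8+3=11, 8+5=13, 8+8=16
a = 10: 10+3=13, 10+5=15, 10+8=18
Collecting distinct sums: A + B = {-2, -1, 0, 1, 3, 4, 8, 10, 11, 13, 15, 16, 18}
|A + B| = 13

A + B = {-2, -1, 0, 1, 3, 4, 8, 10, 11, 13, 15, 16, 18}


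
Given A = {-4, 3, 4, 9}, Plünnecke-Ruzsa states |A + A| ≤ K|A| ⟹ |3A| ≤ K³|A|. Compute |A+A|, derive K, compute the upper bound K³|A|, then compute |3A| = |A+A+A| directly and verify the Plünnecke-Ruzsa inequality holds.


|A| = 4.
Step 1: Compute A + A by enumerating all 16 pairs.
A + A = {-8, -1, 0, 5, 6, 7, 8, 12, 13, 18}, so |A + A| = 10.
Step 2: Doubling constant K = |A + A|/|A| = 10/4 = 10/4 ≈ 2.5000.
Step 3: Plünnecke-Ruzsa gives |3A| ≤ K³·|A| = (2.5000)³ · 4 ≈ 62.5000.
Step 4: Compute 3A = A + A + A directly by enumerating all triples (a,b,c) ∈ A³; |3A| = 19.
Step 5: Check 19 ≤ 62.5000? Yes ✓.

K = 10/4, Plünnecke-Ruzsa bound K³|A| ≈ 62.5000, |3A| = 19, inequality holds.


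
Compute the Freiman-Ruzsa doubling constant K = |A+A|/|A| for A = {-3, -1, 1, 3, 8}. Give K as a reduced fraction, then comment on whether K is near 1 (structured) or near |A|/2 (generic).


|A| = 5.
Compute A + A by enumerating all 25 pairs.
A + A = {-6, -4, -2, 0, 2, 4, 5, 6, 7, 9, 11, 16}, so |A + A| = 12.
K = |A + A| / |A| = 12/5 (already in lowest terms) ≈ 2.4000.
Reference: AP of size 5 gives K = 9/5 ≈ 1.8000; a fully generic set of size 5 gives K ≈ 3.0000.

|A| = 5, |A + A| = 12, K = 12/5.


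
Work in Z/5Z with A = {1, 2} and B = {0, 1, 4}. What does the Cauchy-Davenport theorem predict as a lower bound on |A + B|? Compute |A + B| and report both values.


Cauchy-Davenport: |A + B| ≥ min(p, |A| + |B| - 1) for A, B nonempty in Z/pZ.
|A| = 2, |B| = 3, p = 5.
CD lower bound = min(5, 2 + 3 - 1) = min(5, 4) = 4.
Compute A + B mod 5 directly:
a = 1: 1+0=1, 1+1=2, 1+4=0
a = 2: 2+0=2, 2+1=3, 2+4=1
A + B = {0, 1, 2, 3}, so |A + B| = 4.
Verify: 4 ≥ 4? Yes ✓.

CD lower bound = 4, actual |A + B| = 4.


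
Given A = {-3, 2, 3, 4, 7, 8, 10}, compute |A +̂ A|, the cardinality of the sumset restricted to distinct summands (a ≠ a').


Restricted sumset: A +̂ A = {a + a' : a ∈ A, a' ∈ A, a ≠ a'}.
Equivalently, take A + A and drop any sum 2a that is achievable ONLY as a + a for a ∈ A (i.e. sums representable only with equal summands).
Enumerate pairs (a, a') with a < a' (symmetric, so each unordered pair gives one sum; this covers all a ≠ a'):
  -3 + 2 = -1
  -3 + 3 = 0
  -3 + 4 = 1
  -3 + 7 = 4
  -3 + 8 = 5
  -3 + 10 = 7
  2 + 3 = 5
  2 + 4 = 6
  2 + 7 = 9
  2 + 8 = 10
  2 + 10 = 12
  3 + 4 = 7
  3 + 7 = 10
  3 + 8 = 11
  3 + 10 = 13
  4 + 7 = 11
  4 + 8 = 12
  4 + 10 = 14
  7 + 8 = 15
  7 + 10 = 17
  8 + 10 = 18
Collected distinct sums: {-1, 0, 1, 4, 5, 6, 7, 9, 10, 11, 12, 13, 14, 15, 17, 18}
|A +̂ A| = 16
(Reference bound: |A +̂ A| ≥ 2|A| - 3 for |A| ≥ 2, with |A| = 7 giving ≥ 11.)

|A +̂ A| = 16


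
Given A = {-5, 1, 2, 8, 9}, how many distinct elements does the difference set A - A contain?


A - A = {a - a' : a, a' ∈ A}; |A| = 5.
Bounds: 2|A|-1 ≤ |A - A| ≤ |A|² - |A| + 1, i.e. 9 ≤ |A - A| ≤ 21.
Note: 0 ∈ A - A always (from a - a). The set is symmetric: if d ∈ A - A then -d ∈ A - A.
Enumerate nonzero differences d = a - a' with a > a' (then include -d):
Positive differences: {1, 6, 7, 8, 13, 14}
Full difference set: {0} ∪ (positive diffs) ∪ (negative diffs).
|A - A| = 1 + 2·6 = 13 (matches direct enumeration: 13).

|A - A| = 13


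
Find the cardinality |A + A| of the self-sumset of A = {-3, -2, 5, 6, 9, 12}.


A + A = {a + a' : a, a' ∈ A}; |A| = 6.
General bounds: 2|A| - 1 ≤ |A + A| ≤ |A|(|A|+1)/2, i.e. 11 ≤ |A + A| ≤ 21.
Lower bound 2|A|-1 is attained iff A is an arithmetic progression.
Enumerate sums a + a' for a ≤ a' (symmetric, so this suffices):
a = -3: -3+-3=-6, -3+-2=-5, -3+5=2, -3+6=3, -3+9=6, -3+12=9
a = -2: -2+-2=-4, -2+5=3, -2+6=4, -2+9=7, -2+12=10
a = 5: 5+5=10, 5+6=11, 5+9=14, 5+12=17
a = 6: 6+6=12, 6+9=15, 6+12=18
a = 9: 9+9=18, 9+12=21
a = 12: 12+12=24
Distinct sums: {-6, -5, -4, 2, 3, 4, 6, 7, 9, 10, 11, 12, 14, 15, 17, 18, 21, 24}
|A + A| = 18

|A + A| = 18


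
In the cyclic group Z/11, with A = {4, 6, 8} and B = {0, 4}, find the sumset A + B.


Work in Z/11Z: reduce every sum a + b modulo 11.
Enumerate all 6 pairs:
a = 4: 4+0=4, 4+4=8
a = 6: 6+0=6, 6+4=10
a = 8: 8+0=8, 8+4=1
Distinct residues collected: {1, 4, 6, 8, 10}
|A + B| = 5 (out of 11 total residues).

A + B = {1, 4, 6, 8, 10}


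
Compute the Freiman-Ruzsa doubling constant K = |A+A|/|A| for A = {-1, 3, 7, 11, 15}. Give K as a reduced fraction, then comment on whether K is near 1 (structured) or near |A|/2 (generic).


|A| = 5.
Compute A + A by enumerating all 25 pairs.
A + A = {-2, 2, 6, 10, 14, 18, 22, 26, 30}, so |A + A| = 9.
K = |A + A| / |A| = 9/5 (already in lowest terms) ≈ 1.8000.
Reference: AP of size 5 gives K = 9/5 ≈ 1.8000; a fully generic set of size 5 gives K ≈ 3.0000.

|A| = 5, |A + A| = 9, K = 9/5.


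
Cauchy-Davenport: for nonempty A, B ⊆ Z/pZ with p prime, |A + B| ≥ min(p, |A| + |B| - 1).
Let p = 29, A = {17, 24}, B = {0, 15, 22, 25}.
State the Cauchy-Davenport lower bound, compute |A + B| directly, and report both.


Cauchy-Davenport: |A + B| ≥ min(p, |A| + |B| - 1) for A, B nonempty in Z/pZ.
|A| = 2, |B| = 4, p = 29.
CD lower bound = min(29, 2 + 4 - 1) = min(29, 5) = 5.
Compute A + B mod 29 directly:
a = 17: 17+0=17, 17+15=3, 17+22=10, 17+25=13
a = 24: 24+0=24, 24+15=10, 24+22=17, 24+25=20
A + B = {3, 10, 13, 17, 20, 24}, so |A + B| = 6.
Verify: 6 ≥ 5? Yes ✓.

CD lower bound = 5, actual |A + B| = 6.


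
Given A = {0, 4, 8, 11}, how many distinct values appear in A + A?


A + A = {a + a' : a, a' ∈ A}; |A| = 4.
General bounds: 2|A| - 1 ≤ |A + A| ≤ |A|(|A|+1)/2, i.e. 7 ≤ |A + A| ≤ 10.
Lower bound 2|A|-1 is attained iff A is an arithmetic progression.
Enumerate sums a + a' for a ≤ a' (symmetric, so this suffices):
a = 0: 0+0=0, 0+4=4, 0+8=8, 0+11=11
a = 4: 4+4=8, 4+8=12, 4+11=15
a = 8: 8+8=16, 8+11=19
a = 11: 11+11=22
Distinct sums: {0, 4, 8, 11, 12, 15, 16, 19, 22}
|A + A| = 9

|A + A| = 9


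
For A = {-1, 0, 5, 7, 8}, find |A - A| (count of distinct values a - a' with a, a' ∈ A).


A - A = {a - a' : a, a' ∈ A}; |A| = 5.
Bounds: 2|A|-1 ≤ |A - A| ≤ |A|² - |A| + 1, i.e. 9 ≤ |A - A| ≤ 21.
Note: 0 ∈ A - A always (from a - a). The set is symmetric: if d ∈ A - A then -d ∈ A - A.
Enumerate nonzero differences d = a - a' with a > a' (then include -d):
Positive differences: {1, 2, 3, 5, 6, 7, 8, 9}
Full difference set: {0} ∪ (positive diffs) ∪ (negative diffs).
|A - A| = 1 + 2·8 = 17 (matches direct enumeration: 17).

|A - A| = 17


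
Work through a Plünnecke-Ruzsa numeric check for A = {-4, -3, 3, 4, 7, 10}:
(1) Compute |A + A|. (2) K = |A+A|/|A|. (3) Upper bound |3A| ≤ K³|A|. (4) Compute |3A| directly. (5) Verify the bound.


|A| = 6.
Step 1: Compute A + A by enumerating all 36 pairs.
A + A = {-8, -7, -6, -1, 0, 1, 3, 4, 6, 7, 8, 10, 11, 13, 14, 17, 20}, so |A + A| = 17.
Step 2: Doubling constant K = |A + A|/|A| = 17/6 = 17/6 ≈ 2.8333.
Step 3: Plünnecke-Ruzsa gives |3A| ≤ K³·|A| = (2.8333)³ · 6 ≈ 136.4722.
Step 4: Compute 3A = A + A + A directly by enumerating all triples (a,b,c) ∈ A³; |3A| = 34.
Step 5: Check 34 ≤ 136.4722? Yes ✓.

K = 17/6, Plünnecke-Ruzsa bound K³|A| ≈ 136.4722, |3A| = 34, inequality holds.


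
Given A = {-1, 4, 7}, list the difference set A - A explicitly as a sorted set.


A - A = {a - a' : a, a' ∈ A}.
Compute a - a' for each ordered pair (a, a'):
a = -1: -1--1=0, -1-4=-5, -1-7=-8
a = 4: 4--1=5, 4-4=0, 4-7=-3
a = 7: 7--1=8, 7-4=3, 7-7=0
Collecting distinct values (and noting 0 appears from a-a):
A - A = {-8, -5, -3, 0, 3, 5, 8}
|A - A| = 7

A - A = {-8, -5, -3, 0, 3, 5, 8}


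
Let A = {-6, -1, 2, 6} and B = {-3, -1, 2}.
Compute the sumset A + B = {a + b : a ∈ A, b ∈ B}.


A + B = {a + b : a ∈ A, b ∈ B}.
Enumerate all |A|·|B| = 4·3 = 12 pairs (a, b) and collect distinct sums.
a = -6: -6+-3=-9, -6+-1=-7, -6+2=-4
a = -1: -1+-3=-4, -1+-1=-2, -1+2=1
a = 2: 2+-3=-1, 2+-1=1, 2+2=4
a = 6: 6+-3=3, 6+-1=5, 6+2=8
Collecting distinct sums: A + B = {-9, -7, -4, -2, -1, 1, 3, 4, 5, 8}
|A + B| = 10

A + B = {-9, -7, -4, -2, -1, 1, 3, 4, 5, 8}


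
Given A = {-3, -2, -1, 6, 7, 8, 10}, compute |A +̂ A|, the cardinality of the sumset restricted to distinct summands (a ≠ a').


Restricted sumset: A +̂ A = {a + a' : a ∈ A, a' ∈ A, a ≠ a'}.
Equivalently, take A + A and drop any sum 2a that is achievable ONLY as a + a for a ∈ A (i.e. sums representable only with equal summands).
Enumerate pairs (a, a') with a < a' (symmetric, so each unordered pair gives one sum; this covers all a ≠ a'):
  -3 + -2 = -5
  -3 + -1 = -4
  -3 + 6 = 3
  -3 + 7 = 4
  -3 + 8 = 5
  -3 + 10 = 7
  -2 + -1 = -3
  -2 + 6 = 4
  -2 + 7 = 5
  -2 + 8 = 6
  -2 + 10 = 8
  -1 + 6 = 5
  -1 + 7 = 6
  -1 + 8 = 7
  -1 + 10 = 9
  6 + 7 = 13
  6 + 8 = 14
  6 + 10 = 16
  7 + 8 = 15
  7 + 10 = 17
  8 + 10 = 18
Collected distinct sums: {-5, -4, -3, 3, 4, 5, 6, 7, 8, 9, 13, 14, 15, 16, 17, 18}
|A +̂ A| = 16
(Reference bound: |A +̂ A| ≥ 2|A| - 3 for |A| ≥ 2, with |A| = 7 giving ≥ 11.)

|A +̂ A| = 16
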